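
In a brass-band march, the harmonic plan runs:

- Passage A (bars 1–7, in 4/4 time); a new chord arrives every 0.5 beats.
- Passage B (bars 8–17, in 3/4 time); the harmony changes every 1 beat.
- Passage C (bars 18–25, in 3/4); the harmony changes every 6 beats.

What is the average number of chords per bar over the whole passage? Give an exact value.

3.6 chords per bar

A: 7 bars of 4 beats is 28 beats; at 0.5 beats each that's 56 chords.
B: 10 bars of 3 beats is 30 beats; at 1 beat each that's 30 chords.
C: 8 bars of 3 beats is 24 beats; at 6 beats each that's 4 chords.
Overall: 90 chords over 25 bars → 90/25 = 3.6 chords per bar.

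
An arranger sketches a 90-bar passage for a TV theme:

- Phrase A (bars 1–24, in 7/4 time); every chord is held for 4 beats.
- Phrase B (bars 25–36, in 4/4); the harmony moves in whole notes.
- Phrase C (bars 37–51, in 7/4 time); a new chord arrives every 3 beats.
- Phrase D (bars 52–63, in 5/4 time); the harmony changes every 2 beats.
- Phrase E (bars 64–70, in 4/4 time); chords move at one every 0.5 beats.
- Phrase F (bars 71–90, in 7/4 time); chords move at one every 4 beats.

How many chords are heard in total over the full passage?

A: 24 bars × 7 beats = 168 beats; 4 beats/chord → 42 chords.
B: 12 bars × 4 beats = 48 beats; 4 beats/chord → 12 chords.
C: 15 bars × 7 beats = 105 beats; 3 beats/chord → 35 chords.
D: 12 bars × 5 beats = 60 beats; 2 beats/chord → 30 chords.
E: 7 bars × 4 beats = 28 beats; 0.5 beats/chord → 56 chords.
F: 20 bars × 7 beats = 140 beats; 4 beats/chord → 35 chords.
Total: 42 + 12 + 35 + 30 + 56 + 35 = 210.

210 chords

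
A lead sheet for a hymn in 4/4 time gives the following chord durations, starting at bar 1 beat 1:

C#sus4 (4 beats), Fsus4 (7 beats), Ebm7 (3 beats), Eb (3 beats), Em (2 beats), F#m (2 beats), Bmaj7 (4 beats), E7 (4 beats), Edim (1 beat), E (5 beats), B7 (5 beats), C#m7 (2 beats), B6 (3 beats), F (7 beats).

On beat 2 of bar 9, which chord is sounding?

E

Beat 2 of bar 9 is beat (9−1)×4 + 2 = 34 overall.
Running totals: C#sus4 ends at 4, Fsus4 ends at 11, Ebm7 ends at 14, Eb ends at 17, Em ends at 19, F#m ends at 21, Bmaj7 ends at 25, E7 ends at 29, Edim ends at 30, E ends at 35.
Beat 34 falls within E.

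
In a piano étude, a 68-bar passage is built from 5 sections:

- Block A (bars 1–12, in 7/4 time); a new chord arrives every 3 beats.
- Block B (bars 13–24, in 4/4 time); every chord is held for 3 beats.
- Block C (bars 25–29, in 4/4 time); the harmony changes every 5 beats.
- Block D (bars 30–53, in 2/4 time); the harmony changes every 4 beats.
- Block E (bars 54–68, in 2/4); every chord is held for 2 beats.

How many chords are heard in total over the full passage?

75 chords

A: 12·7 = 84 beats, 84/3 = 28 chords.
B: 12·4 = 48 beats, 48/3 = 16 chords.
C: 5·4 = 20 beats, 20/5 = 4 chords.
D: 24·2 = 48 beats, 48/4 = 12 chords.
E: 15·2 = 30 beats, 30/2 = 15 chords.
Total: 28 + 16 + 4 + 12 + 15 = 75.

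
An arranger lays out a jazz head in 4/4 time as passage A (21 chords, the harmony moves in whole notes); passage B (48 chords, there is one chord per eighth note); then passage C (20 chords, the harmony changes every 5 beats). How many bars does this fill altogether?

52 bars

A: 21 × 4 = 84 beats = 21 bars.
B: 48 × 0.5 = 24 beats = 6 bars.
C: 20 × 5 = 100 beats = 25 bars.
Total: 21 + 6 + 25 = 52 bars.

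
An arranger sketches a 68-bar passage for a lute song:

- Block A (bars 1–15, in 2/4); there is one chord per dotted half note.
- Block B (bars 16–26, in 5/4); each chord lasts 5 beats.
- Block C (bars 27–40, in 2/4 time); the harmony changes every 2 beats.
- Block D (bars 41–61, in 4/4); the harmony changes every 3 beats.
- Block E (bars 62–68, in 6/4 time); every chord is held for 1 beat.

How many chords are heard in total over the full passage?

105 chords

A has 30 beats and chords last 3 each, so 10 chords.
B has 55 beats and chords last 5 each, so 11 chords.
C has 28 beats and chords last 2 each, so 14 chords.
D has 84 beats and chords last 3 each, so 28 chords.
E has 42 beats and chords last 1 each, so 42 chords.
Total: 10 + 11 + 14 + 28 + 42 = 105.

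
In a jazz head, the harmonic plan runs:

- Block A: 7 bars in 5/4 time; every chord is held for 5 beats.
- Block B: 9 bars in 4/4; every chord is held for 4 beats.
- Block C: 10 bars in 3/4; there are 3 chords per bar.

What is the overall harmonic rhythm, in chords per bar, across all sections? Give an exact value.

A: 7 bars of 5 beats is 35 beats; at 5 beats each that's 7 chords.
B: 9 bars of 4 beats is 36 beats; at 4 beats each that's 9 chords.
C: 10 bars of 3 beats is 30 beats; at 1 beat each that's 30 chords.
Overall: 46 chords over 26 bars → 46/26 = 23/13 chords per bar.

23/13 chords per bar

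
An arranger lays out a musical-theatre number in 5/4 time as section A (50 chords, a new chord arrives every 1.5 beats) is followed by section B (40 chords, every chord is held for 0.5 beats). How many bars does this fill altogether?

19 bars

A: 50 × 1.5 = 75 beats = 15 bars.
B: 40 × 0.5 = 20 beats = 4 bars.
Total: 15 + 4 = 19 bars.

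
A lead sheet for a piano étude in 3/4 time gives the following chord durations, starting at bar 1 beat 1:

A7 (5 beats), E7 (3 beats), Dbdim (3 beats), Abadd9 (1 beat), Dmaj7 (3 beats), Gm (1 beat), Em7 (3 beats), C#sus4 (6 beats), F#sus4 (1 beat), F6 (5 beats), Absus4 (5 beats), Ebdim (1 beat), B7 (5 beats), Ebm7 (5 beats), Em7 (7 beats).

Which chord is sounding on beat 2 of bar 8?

Beat 2 of bar 8 is beat (8−1)×3 + 2 = 23 overall.
Running totals: A7 ends at 5, E7 ends at 8, Dbdim ends at 11, Abadd9 ends at 12, Dmaj7 ends at 15, Gm ends at 16, Em7 ends at 19, C#sus4 ends at 25.
Beat 23 falls within C#sus4.

C#sus4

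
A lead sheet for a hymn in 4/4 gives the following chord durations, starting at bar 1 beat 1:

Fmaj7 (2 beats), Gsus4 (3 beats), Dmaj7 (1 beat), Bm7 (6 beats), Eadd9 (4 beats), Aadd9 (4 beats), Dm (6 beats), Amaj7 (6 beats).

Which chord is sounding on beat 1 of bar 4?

Beat 1 of bar 4 is beat (4−1)×4 + 1 = 13 overall.
Running totals: Fmaj7 ends at 2, Gsus4 ends at 5, Dmaj7 ends at 6, Bm7 ends at 12, Eadd9 ends at 16.
Beat 13 falls within Eadd9.

Eadd9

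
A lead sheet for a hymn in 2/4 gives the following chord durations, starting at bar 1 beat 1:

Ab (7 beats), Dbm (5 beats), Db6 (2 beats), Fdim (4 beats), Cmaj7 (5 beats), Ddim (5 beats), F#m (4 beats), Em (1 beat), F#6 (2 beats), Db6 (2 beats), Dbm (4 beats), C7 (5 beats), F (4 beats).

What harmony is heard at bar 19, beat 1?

Beat 1 of bar 19 is beat (19−1)×2 + 1 = 37 overall.
Running totals: Ab ends at 7, Dbm ends at 12, Db6 ends at 14, Fdim ends at 18, Cmaj7 ends at 23, Ddim ends at 28, F#m ends at 32, Em ends at 33, F#6 ends at 35, Db6 ends at 37.
Beat 37 falls within Db6.

Db6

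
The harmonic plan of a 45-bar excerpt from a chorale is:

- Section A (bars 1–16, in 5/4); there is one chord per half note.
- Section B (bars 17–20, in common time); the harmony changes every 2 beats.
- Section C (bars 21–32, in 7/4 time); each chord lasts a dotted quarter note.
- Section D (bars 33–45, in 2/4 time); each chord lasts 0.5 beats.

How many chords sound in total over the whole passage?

A has 80 beats and chords last 2 each, so 40 chords.
B has 16 beats and chords last 2 each, so 8 chords.
C has 84 beats and chords last 1.5 each, so 56 chords.
D has 26 beats and chords last 0.5 each, so 52 chords.
Total: 40 + 8 + 56 + 52 = 156.

156 chords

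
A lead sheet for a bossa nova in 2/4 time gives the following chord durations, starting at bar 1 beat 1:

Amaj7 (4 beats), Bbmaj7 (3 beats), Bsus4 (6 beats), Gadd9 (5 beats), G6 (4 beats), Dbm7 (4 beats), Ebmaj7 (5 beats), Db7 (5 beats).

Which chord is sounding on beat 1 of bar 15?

Ebmaj7

Beat 1 of bar 15 is beat (15−1)×2 + 1 = 29 overall.
Running totals: Amaj7 ends at 4, Bbmaj7 ends at 7, Bsus4 ends at 13, Gadd9 ends at 18, G6 ends at 22, Dbm7 ends at 26, Ebmaj7 ends at 31.
Beat 29 falls within Ebmaj7.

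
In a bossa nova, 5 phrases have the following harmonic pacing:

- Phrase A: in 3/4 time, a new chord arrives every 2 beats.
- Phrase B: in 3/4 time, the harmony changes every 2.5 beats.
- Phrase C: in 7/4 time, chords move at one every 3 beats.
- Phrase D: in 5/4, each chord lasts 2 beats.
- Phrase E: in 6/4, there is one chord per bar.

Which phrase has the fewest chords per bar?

Phrase E

A: 3 beats/bar ÷ 2 beats/chord = 1.5 chords/bar.
B: 3 beats/bar ÷ 2.5 beats/chord = 1.2 chords/bar.
C: 7 beats/bar ÷ 3 beats/chord = 7/3 chords/bar.
D: 5 beats/bar ÷ 2 beats/chord = 2.5 chords/bar.
E: 6 beats/bar ÷ 6 beats/chord = 1 chord/bar.
Slowest is E at 1 chords/bar.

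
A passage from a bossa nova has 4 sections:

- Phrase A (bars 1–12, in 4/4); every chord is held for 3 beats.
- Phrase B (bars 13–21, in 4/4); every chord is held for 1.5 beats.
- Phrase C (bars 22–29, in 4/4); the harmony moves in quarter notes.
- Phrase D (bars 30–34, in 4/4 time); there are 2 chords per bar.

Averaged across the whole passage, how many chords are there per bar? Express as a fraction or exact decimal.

41/17 chords per bar

A: 12 bars of 4 beats is 48 beats; at 3 beats each that's 16 chords.
B: 9 bars of 4 beats is 36 beats; at 1.5 beats each that's 24 chords.
C: 8 bars of 4 beats is 32 beats; at 1 beat each that's 32 chords.
D: 5 bars of 4 beats is 20 beats; at 2 beats each that's 10 chords.
Overall: 82 chords over 34 bars → 82/34 = 41/17 chords per bar.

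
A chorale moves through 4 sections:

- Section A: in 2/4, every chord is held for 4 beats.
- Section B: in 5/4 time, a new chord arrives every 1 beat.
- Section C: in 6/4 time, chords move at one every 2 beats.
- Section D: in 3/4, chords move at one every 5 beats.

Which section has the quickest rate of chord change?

Section B

A: each chord is 4 beats in 2/4, so 0.5 per bar.
B: each chord is 1 beat in 5/4, so 5 per bar.
C: each chord is 2 beats in 6/4, so 3 per bar.
D: each chord is 5 beats in 3/4, so 0.6 per bar.
Fastest is B at 5 chords/bar.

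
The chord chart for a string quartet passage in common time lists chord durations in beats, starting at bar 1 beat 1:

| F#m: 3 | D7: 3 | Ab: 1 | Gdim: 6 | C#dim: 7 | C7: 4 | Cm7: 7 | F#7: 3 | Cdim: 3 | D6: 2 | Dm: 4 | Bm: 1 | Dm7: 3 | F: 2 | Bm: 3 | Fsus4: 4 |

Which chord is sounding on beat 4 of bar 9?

Beat 4 of bar 9 is beat (9−1)×4 + 4 = 36 overall.
Running totals: F#m ends at 3, D7 ends at 6, Ab ends at 7, Gdim ends at 13, C#dim ends at 20, C7 ends at 24, Cm7 ends at 31, F#7 ends at 34, Cdim ends at 37.
Beat 36 falls within Cdim.

Cdim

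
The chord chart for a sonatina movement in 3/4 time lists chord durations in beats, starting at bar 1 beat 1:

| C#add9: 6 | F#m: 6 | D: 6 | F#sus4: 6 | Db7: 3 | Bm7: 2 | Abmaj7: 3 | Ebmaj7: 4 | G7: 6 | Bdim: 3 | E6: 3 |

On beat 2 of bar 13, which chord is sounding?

Beat 2 of bar 13 is beat (13−1)×3 + 2 = 38 overall.
Running totals: C#add9 ends at 6, F#m ends at 12, D ends at 18, F#sus4 ends at 24, Db7 ends at 27, Bm7 ends at 29, Abmaj7 ends at 32, Ebmaj7 ends at 36, G7 ends at 42.
Beat 38 falls within G7.

G7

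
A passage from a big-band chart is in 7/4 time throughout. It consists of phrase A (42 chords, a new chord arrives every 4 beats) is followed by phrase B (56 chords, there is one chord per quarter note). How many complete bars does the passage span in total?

A: 42 × 4 = 168 beats = 24 bars.
B: 56 × 1 = 56 beats = 8 bars.
Total: 24 + 8 = 32 bars.

32 bars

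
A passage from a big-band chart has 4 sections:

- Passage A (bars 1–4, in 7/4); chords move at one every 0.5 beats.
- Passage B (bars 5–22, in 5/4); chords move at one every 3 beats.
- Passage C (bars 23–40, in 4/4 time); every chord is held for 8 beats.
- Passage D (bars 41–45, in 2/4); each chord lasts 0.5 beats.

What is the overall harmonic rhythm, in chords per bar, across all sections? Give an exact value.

A: 4 bars of 7 beats is 28 beats; at 0.5 beats each that's 56 chords.
B: 18 bars of 5 beats is 90 beats; at 3 beats each that's 30 chords.
C: 18 bars of 4 beats is 72 beats; at 8 beats each that's 9 chords.
D: 5 bars of 2 beats is 10 beats; at 0.5 beats each that's 20 chords.
Overall: 115 chords over 45 bars → 115/45 = 23/9 chords per bar.

23/9 chords per bar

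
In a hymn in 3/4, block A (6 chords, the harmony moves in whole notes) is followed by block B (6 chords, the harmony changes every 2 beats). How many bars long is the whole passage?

12 bars

A: 6 × 4 = 24 beats = 8 bars.
B: 6 × 2 = 12 beats = 4 bars.
Total: 8 + 4 = 12 bars.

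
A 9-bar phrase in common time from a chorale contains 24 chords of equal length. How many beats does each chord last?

1.5 beats

9 bars × 4 beats/bar = 36 beats total.
36 beats ÷ 24 chords = 1.5 beats per chord.
(That is a dotted quarter note.)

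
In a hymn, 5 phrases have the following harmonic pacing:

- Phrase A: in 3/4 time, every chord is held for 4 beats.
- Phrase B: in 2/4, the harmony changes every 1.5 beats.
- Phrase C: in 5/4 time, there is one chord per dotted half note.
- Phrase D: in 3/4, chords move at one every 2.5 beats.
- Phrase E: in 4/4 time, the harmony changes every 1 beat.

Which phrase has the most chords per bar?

Phrase E

A: 3/4 = 0.75 chords/bar.
B: 2/1.5 = 4/3 chords/bar.
C: 5/3 = 5/3 chords/bar.
D: 3/2.5 = 1.2 chords/bar.
E: 4/1 = 4 chords/bar.
Fastest is E at 4 chords/bar.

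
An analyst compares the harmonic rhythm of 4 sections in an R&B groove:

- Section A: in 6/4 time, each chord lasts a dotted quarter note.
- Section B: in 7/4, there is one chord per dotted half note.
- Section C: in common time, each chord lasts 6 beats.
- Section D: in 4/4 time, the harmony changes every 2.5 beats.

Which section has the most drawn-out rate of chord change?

Section C

A: each chord is 1.5 beats in 6/4, so 4 per bar.
B: each chord is 3 beats in 7/4, so 7/3 per bar.
C: each chord is 6 beats in 4/4, so 2/3 per bar.
D: each chord is 2.5 beats in 4/4, so 1.6 per bar.
Slowest is C at 2/3 chords/bar.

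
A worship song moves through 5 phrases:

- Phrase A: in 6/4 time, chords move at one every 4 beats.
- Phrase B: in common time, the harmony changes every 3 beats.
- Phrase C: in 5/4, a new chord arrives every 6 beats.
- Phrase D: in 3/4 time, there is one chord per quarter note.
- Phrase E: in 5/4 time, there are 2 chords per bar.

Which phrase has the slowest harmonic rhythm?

A: each chord is 4 beats in 6/4, so 1.5 per bar.
B: each chord is 3 beats in 4/4, so 4/3 per bar.
C: each chord is 6 beats in 5/4, so 5/6 per bar.
D: each chord is 1 beat in 3/4, so 3 per bar.
E: each chord is 2.5 beats in 5/4, so 2 per bar.
Slowest is C at 5/6 chords/bar.

Phrase C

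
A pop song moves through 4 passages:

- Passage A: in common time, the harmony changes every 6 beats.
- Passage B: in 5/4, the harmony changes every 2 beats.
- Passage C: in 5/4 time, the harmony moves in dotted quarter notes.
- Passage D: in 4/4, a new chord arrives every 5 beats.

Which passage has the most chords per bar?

A: 4/6 = 2/3 chords/bar.
B: 5/2 = 2.5 chords/bar.
C: 5/1.5 = 10/3 chords/bar.
D: 4/5 = 0.8 chords/bar.
Fastest is C at 10/3 chords/bar.

Passage C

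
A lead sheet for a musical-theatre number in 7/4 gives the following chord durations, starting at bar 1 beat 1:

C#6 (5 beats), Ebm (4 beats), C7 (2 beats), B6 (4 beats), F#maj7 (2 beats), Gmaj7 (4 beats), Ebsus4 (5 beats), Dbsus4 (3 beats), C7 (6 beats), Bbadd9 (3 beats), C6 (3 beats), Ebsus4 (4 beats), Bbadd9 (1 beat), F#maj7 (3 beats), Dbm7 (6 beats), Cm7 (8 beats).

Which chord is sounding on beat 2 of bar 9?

Cm7

Beat 2 of bar 9 is beat (9−1)×7 + 2 = 58 overall.
Running totals: C#6 ends at 5, Ebm ends at 9, C7 ends at 11, B6 ends at 15, F#maj7 ends at 17, Gmaj7 ends at 21, Ebsus4 ends at 26, Dbsus4 ends at 29, C7 ends at 35, Bbadd9 ends at 38, C6 ends at 41, Ebsus4 ends at 45, Bbadd9 ends at 46, F#maj7 ends at 49, Dbm7 ends at 55, Cm7 ends at 63.
Beat 58 falls within Cm7.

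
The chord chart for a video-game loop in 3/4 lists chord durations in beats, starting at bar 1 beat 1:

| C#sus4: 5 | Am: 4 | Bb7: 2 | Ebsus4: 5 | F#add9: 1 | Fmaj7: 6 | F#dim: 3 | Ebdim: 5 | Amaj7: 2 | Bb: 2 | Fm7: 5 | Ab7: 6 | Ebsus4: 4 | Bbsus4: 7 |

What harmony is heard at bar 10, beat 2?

Beat 2 of bar 10 is beat (10−1)×3 + 2 = 29 overall.
Running totals: C#sus4 ends at 5, Am ends at 9, Bb7 ends at 11, Ebsus4 ends at 16, F#add9 ends at 17, Fmaj7 ends at 23, F#dim ends at 26, Ebdim ends at 31.
Beat 29 falls within Ebdim.

Ebdim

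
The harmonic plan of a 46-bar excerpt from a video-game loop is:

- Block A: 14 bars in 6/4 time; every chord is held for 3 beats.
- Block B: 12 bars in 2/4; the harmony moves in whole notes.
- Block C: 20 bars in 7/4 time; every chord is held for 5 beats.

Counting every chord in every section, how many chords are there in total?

62 chords

A has 84 beats and chords last 3 each, so 28 chords.
B has 24 beats and chords last 4 each, so 6 chords.
C has 140 beats and chords last 5 each, so 28 chords.
Total: 28 + 6 + 28 = 62.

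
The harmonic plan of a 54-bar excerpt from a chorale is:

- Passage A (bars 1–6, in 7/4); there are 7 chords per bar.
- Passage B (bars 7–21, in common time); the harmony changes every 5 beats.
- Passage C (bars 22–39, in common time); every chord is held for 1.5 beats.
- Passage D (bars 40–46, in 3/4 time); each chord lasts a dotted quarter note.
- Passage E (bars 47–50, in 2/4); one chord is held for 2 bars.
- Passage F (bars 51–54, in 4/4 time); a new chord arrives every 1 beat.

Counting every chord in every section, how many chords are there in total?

134 chords

A: 6 bars × 7 beats = 42 beats; 1 beat/chord → 42 chords.
B: 15 bars × 4 beats = 60 beats; 5 beats/chord → 12 chords.
C: 18 bars × 4 beats = 72 beats; 1.5 beats/chord → 48 chords.
D: 7 bars × 3 beats = 21 beats; 1.5 beats/chord → 14 chords.
E: 4 bars × 2 beats = 8 beats; 4 beats/chord → 2 chords.
F: 4 bars × 4 beats = 16 beats; 1 beat/chord → 16 chords.
Total: 42 + 12 + 48 + 14 + 2 + 16 = 134.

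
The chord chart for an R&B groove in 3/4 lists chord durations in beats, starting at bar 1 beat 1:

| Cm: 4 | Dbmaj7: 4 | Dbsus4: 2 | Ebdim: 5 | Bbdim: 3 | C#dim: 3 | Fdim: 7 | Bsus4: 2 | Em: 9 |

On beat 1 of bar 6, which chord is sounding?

Bbdim

Beat 1 of bar 6 is beat (6−1)×3 + 1 = 16 overall.
Running totals: Cm ends at 4, Dbmaj7 ends at 8, Dbsus4 ends at 10, Ebdim ends at 15, Bbdim ends at 18.
Beat 16 falls within Bbdim.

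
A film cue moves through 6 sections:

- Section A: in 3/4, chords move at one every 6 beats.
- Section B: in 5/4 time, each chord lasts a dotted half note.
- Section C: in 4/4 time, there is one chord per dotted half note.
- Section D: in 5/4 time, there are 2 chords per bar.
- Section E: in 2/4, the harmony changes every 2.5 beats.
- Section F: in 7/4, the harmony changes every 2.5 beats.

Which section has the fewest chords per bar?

A: 3 beats/bar ÷ 6 beats/chord = 0.5 chords/bar.
B: 5 beats/bar ÷ 3 beats/chord = 5/3 chords/bar.
C: 4 beats/bar ÷ 3 beats/chord = 4/3 chords/bar.
D: 5 beats/bar ÷ 2.5 beats/chord = 2 chords/bar.
E: 2 beats/bar ÷ 2.5 beats/chord = 0.8 chords/bar.
F: 7 beats/bar ÷ 2.5 beats/chord = 2.8 chords/bar.
Slowest is A at 0.5 chords/bar.

Section A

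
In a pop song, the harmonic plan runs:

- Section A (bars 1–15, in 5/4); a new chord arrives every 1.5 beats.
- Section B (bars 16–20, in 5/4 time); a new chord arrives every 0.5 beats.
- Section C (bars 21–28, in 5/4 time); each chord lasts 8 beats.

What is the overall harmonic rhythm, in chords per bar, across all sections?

3.75 chords per bar

A: 15 bars of 5 beats is 75 beats; at 1.5 beats each that's 50 chords.
B: 5 bars of 5 beats is 25 beats; at 0.5 beats each that's 50 chords.
C: 8 bars of 5 beats is 40 beats; at 8 beats each that's 5 chords.
Overall: 105 chords over 28 bars → 105/28 = 3.75 chords per bar.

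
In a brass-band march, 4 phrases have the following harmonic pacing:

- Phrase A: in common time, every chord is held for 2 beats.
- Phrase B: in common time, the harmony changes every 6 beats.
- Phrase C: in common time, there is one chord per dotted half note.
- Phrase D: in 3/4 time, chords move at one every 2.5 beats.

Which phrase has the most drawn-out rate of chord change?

A: 4 beats/bar ÷ 2 beats/chord = 2 chords/bar.
B: 4 beats/bar ÷ 6 beats/chord = 2/3 chords/bar.
C: 4 beats/bar ÷ 3 beats/chord = 4/3 chords/bar.
D: 3 beats/bar ÷ 2.5 beats/chord = 1.2 chords/bar.
Slowest is B at 2/3 chords/bar.

Phrase B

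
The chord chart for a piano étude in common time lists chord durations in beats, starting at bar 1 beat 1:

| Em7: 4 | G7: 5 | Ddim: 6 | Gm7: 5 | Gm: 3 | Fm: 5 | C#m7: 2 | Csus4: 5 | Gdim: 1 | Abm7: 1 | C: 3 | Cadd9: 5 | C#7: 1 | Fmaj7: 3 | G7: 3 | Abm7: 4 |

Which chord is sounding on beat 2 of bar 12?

Beat 2 of bar 12 is beat (12−1)×4 + 2 = 46 overall.
Running totals: Em7 ends at 4, G7 ends at 9, Ddim ends at 15, Gm7 ends at 20, Gm ends at 23, Fm ends at 28, C#m7 ends at 30, Csus4 ends at 35, Gdim ends at 36, Abm7 ends at 37, C ends at 40, Cadd9 ends at 45, C#7 ends at 46.
Beat 46 falls within C#7.

C#7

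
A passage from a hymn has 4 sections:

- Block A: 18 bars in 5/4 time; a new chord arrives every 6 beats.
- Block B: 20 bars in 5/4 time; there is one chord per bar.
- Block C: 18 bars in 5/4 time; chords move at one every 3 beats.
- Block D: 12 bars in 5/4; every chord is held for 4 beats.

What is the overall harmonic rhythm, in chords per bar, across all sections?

A: 18 bars of 5 beats is 90 beats; at 6 beats each that's 15 chords.
B: 20 bars of 5 beats is 100 beats; at 5 beats each that's 20 chords.
C: 18 bars of 5 beats is 90 beats; at 3 beats each that's 30 chords.
D: 12 bars of 5 beats is 60 beats; at 4 beats each that's 15 chords.
Overall: 80 chords over 68 bars → 80/68 = 20/17 chords per bar.

20/17 chords per bar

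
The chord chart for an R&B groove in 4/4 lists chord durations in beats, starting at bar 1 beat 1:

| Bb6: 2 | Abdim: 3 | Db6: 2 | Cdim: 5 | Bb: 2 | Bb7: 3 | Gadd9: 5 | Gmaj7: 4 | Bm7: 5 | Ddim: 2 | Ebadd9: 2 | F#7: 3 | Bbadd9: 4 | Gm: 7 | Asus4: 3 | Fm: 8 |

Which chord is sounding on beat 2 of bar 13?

Beat 2 of bar 13 is beat (13−1)×4 + 2 = 50 overall.
Running totals: Bb6 ends at 2, Abdim ends at 5, Db6 ends at 7, Cdim ends at 12, Bb ends at 14, Bb7 ends at 17, Gadd9 ends at 22, Gmaj7 ends at 26, Bm7 ends at 31, Ddim ends at 33, Ebadd9 ends at 35, F#7 ends at 38, Bbadd9 ends at 42, Gm ends at 49, Asus4 ends at 52.
Beat 50 falls within Asus4.

Asus4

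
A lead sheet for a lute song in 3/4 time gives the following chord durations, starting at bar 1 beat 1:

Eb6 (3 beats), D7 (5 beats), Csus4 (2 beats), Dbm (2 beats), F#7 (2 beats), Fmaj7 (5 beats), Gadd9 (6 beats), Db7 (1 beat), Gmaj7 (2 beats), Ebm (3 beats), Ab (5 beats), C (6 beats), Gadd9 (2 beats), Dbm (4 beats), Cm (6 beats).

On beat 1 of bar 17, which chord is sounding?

Beat 1 of bar 17 is beat (17−1)×3 + 1 = 49 overall.
Running totals: Eb6 ends at 3, D7 ends at 8, Csus4 ends at 10, Dbm ends at 12, F#7 ends at 14, Fmaj7 ends at 19, Gadd9 ends at 25, Db7 ends at 26, Gmaj7 ends at 28, Ebm ends at 31, Ab ends at 36, C ends at 42, Gadd9 ends at 44, Dbm ends at 48, Cm ends at 54.
Beat 49 falls within Cm.

Cm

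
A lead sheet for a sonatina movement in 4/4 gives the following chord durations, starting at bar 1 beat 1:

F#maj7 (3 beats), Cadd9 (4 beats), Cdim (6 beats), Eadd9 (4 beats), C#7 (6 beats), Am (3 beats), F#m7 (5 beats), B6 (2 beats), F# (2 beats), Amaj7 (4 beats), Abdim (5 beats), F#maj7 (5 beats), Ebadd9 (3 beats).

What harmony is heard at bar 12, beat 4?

F#maj7

Beat 4 of bar 12 is beat (12−1)×4 + 4 = 48 overall.
Running totals: F#maj7 ends at 3, Cadd9 ends at 7, Cdim ends at 13, Eadd9 ends at 17, C#7 ends at 23, Am ends at 26, F#m7 ends at 31, B6 ends at 33, F# ends at 35, Amaj7 ends at 39, Abdim ends at 44, F#maj7 ends at 49.
Beat 48 falls within F#maj7.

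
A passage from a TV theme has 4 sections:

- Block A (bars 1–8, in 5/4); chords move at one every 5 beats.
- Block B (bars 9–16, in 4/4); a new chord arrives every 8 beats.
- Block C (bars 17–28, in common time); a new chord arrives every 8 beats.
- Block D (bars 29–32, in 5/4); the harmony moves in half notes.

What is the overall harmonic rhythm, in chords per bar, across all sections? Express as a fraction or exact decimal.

0.875 chords per bar

A: 8 bars of 5 beats is 40 beats; at 5 beats each that's 8 chords.
B: 8 bars of 4 beats is 32 beats; at 8 beats each that's 4 chords.
C: 12 bars of 4 beats is 48 beats; at 8 beats each that's 6 chords.
D: 4 bars of 5 beats is 20 beats; at 2 beats each that's 10 chords.
Overall: 28 chords over 32 bars → 28/32 = 0.875 chords per bar.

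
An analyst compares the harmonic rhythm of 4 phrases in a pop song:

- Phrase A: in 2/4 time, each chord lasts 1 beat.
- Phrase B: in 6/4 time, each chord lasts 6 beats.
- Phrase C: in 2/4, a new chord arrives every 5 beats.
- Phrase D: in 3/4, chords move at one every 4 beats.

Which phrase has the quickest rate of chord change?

Phrase A

A: each chord is 1 beat in 2/4, so 2 per bar.
B: each chord is 6 beats in 6/4, so 1 per bar.
C: each chord is 5 beats in 2/4, so 0.4 per bar.
D: each chord is 4 beats in 3/4, so 0.75 per bar.
Fastest is A at 2 chords/bar.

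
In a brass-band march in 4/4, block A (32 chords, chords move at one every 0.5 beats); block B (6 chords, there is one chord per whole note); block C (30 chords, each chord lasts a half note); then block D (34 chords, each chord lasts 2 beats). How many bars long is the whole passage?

A: 32 × 0.5 = 16 beats = 4 bars.
B: 6 × 4 = 24 beats = 6 bars.
C: 30 × 2 = 60 beats = 15 bars.
D: 34 × 2 = 68 beats = 17 bars.
Total: 4 + 6 + 15 + 17 = 42 bars.

42 bars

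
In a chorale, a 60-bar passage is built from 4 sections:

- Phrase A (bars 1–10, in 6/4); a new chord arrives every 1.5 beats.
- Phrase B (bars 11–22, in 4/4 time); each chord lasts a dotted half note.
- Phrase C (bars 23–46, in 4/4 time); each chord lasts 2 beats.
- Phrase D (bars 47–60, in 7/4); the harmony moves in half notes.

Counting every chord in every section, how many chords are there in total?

153 chords

A has 60 beats and chords last 1.5 each, so 40 chords.
B has 48 beats and chords last 3 each, so 16 chords.
C has 96 beats and chords last 2 each, so 48 chords.
D has 98 beats and chords last 2 each, so 49 chords.
Total: 40 + 16 + 48 + 49 = 153.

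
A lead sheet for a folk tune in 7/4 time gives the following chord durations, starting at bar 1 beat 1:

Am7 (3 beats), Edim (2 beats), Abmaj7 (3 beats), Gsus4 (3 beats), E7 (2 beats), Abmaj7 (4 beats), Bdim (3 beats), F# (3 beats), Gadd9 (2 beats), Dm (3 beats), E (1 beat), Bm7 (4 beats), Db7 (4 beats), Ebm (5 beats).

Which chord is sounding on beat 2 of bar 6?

Beat 2 of bar 6 is beat (6−1)×7 + 2 = 37 overall.
Running totals: Am7 ends at 3, Edim ends at 5, Abmaj7 ends at 8, Gsus4 ends at 11, E7 ends at 13, Abmaj7 ends at 17, Bdim ends at 20, F# ends at 23, Gadd9 ends at 25, Dm ends at 28, E ends at 29, Bm7 ends at 33, Db7 ends at 37.
Beat 37 falls within Db7.

Db7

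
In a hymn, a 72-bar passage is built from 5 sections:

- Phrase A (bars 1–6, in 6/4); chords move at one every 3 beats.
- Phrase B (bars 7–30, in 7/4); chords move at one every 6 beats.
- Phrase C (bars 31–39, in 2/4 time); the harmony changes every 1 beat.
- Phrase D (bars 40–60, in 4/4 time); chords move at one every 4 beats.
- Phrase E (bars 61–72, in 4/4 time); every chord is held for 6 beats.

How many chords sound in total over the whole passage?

87 chords

A: 6·6 = 36 beats, 36/3 = 12 chords.
B: 24·7 = 168 beats, 168/6 = 28 chords.
C: 9·2 = 18 beats, 18/1 = 18 chords.
D: 21·4 = 84 beats, 84/4 = 21 chords.
E: 12·4 = 48 beats, 48/6 = 8 chords.
Total: 12 + 28 + 18 + 21 + 8 = 87.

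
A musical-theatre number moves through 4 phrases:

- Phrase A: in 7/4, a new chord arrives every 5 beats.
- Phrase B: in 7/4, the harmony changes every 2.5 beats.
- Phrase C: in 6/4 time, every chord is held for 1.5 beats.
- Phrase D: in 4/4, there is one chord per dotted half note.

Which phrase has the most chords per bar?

Phrase C

A: 7/5 = 1.4 chords/bar.
B: 7/2.5 = 2.8 chords/bar.
C: 6/1.5 = 4 chords/bar.
D: 4/3 = 4/3 chords/bar.
Fastest is C at 4 chords/bar.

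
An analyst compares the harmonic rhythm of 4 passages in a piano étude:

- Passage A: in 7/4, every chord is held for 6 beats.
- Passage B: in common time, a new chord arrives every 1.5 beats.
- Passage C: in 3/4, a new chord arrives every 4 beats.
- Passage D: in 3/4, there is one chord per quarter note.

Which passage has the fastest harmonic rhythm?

Passage D

A: 7/6 = 7/6 chords/bar.
B: 4/1.5 = 8/3 chords/bar.
C: 3/4 = 0.75 chords/bar.
D: 3/1 = 3 chords/bar.
Fastest is D at 3 chords/bar.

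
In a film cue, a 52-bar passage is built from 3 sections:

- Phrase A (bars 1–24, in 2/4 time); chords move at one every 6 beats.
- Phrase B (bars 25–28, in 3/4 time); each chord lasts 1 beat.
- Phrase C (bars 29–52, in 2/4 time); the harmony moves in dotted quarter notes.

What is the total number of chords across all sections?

A has 48 beats and chords last 6 each, so 8 chords.
B has 12 beats and chords last 1 each, so 12 chords.
C has 48 beats and chords last 1.5 each, so 32 chords.
Total: 8 + 12 + 32 = 52.

52 chords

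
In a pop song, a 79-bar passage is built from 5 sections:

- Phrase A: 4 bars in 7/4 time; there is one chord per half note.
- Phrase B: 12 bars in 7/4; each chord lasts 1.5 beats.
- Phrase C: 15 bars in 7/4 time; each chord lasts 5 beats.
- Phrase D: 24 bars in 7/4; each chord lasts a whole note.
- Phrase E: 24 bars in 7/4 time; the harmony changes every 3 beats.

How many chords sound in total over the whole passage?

189 chords

A: 4 bars × 7 beats = 28 beats; 2 beats/chord → 14 chords.
B: 12 bars × 7 beats = 84 beats; 1.5 beats/chord → 56 chords.
C: 15 bars × 7 beats = 105 beats; 5 beats/chord → 21 chords.
D: 24 bars × 7 beats = 168 beats; 4 beats/chord → 42 chords.
E: 24 bars × 7 beats = 168 beats; 3 beats/chord → 56 chords.
Total: 14 + 56 + 21 + 42 + 56 = 189.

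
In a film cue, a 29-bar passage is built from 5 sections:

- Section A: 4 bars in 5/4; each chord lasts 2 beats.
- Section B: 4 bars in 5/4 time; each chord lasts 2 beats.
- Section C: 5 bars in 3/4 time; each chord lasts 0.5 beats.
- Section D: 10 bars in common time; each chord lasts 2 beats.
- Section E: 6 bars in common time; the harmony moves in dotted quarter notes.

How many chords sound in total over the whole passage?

A: 4 bars × 5 beats = 20 beats; 2 beats/chord → 10 chords.
B: 4 bars × 5 beats = 20 beats; 2 beats/chord → 10 chords.
C: 5 bars × 3 beats = 15 beats; 0.5 beats/chord → 30 chords.
D: 10 bars × 4 beats = 40 beats; 2 beats/chord → 20 chords.
E: 6 bars × 4 beats = 24 beats; 1.5 beats/chord → 16 chords.
Total: 10 + 10 + 30 + 20 + 16 = 86.

86 chords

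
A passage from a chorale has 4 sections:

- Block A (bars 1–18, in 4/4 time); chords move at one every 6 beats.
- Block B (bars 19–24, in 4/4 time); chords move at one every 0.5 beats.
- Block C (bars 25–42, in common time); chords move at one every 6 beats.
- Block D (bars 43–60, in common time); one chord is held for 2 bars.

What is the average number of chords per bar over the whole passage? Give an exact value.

1.35 chords per bar

A: 18 × 4 = 72 beats ÷ 6 = 12 chords.
B: 6 × 4 = 24 beats ÷ 0.5 = 48 chords.
C: 18 × 4 = 72 beats ÷ 6 = 12 chords.
D: 18 × 4 = 72 beats ÷ 8 = 9 chords.
Overall: 81 chords over 60 bars → 81/60 = 1.35 chords per bar.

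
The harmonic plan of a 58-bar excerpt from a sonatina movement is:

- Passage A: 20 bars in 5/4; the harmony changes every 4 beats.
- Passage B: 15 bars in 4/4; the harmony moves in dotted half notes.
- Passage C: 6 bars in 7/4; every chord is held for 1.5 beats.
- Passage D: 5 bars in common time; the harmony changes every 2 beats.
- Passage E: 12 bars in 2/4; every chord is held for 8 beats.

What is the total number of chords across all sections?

A has 100 beats and chords last 4 each, so 25 chords.
B has 60 beats and chords last 3 each, so 20 chords.
C has 42 beats and chords last 1.5 each, so 28 chords.
D has 20 beats and chords last 2 each, so 10 chords.
E has 24 beats and chords last 8 each, so 3 chords.
Total: 25 + 20 + 28 + 10 + 3 = 86.

86 chords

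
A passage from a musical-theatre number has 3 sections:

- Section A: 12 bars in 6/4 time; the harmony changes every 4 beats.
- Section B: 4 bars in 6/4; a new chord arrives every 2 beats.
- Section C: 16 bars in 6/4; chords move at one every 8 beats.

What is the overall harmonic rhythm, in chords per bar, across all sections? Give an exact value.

A: 12 bars of 6 beats is 72 beats; at 4 beats each that's 18 chords.
B: 4 bars of 6 beats is 24 beats; at 2 beats each that's 12 chords.
C: 16 bars of 6 beats is 96 beats; at 8 beats each that's 12 chords.
Overall: 42 chords over 32 bars → 42/32 = 21/16 chords per bar.

21/16 chords per bar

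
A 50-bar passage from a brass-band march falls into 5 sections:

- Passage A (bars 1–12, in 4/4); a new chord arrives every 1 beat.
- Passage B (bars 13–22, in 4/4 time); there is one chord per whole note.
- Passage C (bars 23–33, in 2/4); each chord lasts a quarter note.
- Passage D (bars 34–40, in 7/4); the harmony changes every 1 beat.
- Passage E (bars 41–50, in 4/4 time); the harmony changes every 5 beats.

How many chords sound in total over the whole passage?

137 chords

A: 12·4 = 48 beats, 48/1 = 48 chords.
B: 10·4 = 40 beats, 40/4 = 10 chords.
C: 11·2 = 22 beats, 22/1 = 22 chords.
D: 7·7 = 49 beats, 49/1 = 49 chords.
E: 10·4 = 40 beats, 40/5 = 8 chords.
Total: 48 + 10 + 22 + 49 + 8 = 137.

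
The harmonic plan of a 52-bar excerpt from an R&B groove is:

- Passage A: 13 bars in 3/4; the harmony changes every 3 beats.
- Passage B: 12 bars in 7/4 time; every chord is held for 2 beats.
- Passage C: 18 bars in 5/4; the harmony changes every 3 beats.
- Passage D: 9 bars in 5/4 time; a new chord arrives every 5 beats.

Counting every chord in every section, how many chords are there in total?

94 chords

A: 13 bars × 3 beats = 39 beats; 3 beats/chord → 13 chords.
B: 12 bars × 7 beats = 84 beats; 2 beats/chord → 42 chords.
C: 18 bars × 5 beats = 90 beats; 3 beats/chord → 30 chords.
D: 9 bars × 5 beats = 45 beats; 5 beats/chord → 9 chords.
Total: 13 + 42 + 30 + 9 = 94.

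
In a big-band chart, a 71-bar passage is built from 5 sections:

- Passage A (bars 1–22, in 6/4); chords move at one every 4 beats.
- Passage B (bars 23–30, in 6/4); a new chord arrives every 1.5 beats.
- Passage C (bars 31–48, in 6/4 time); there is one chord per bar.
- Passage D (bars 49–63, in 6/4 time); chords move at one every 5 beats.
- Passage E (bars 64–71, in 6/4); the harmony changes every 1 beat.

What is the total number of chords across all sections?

A: 22·6 = 132 beats, 132/4 = 33 chords.
B: 8·6 = 48 beats, 48/1.5 = 32 chords.
C: 18·6 = 108 beats, 108/6 = 18 chords.
D: 15·6 = 90 beats, 90/5 = 18 chords.
E: 8·6 = 48 beats, 48/1 = 48 chords.
Total: 33 + 32 + 18 + 18 + 48 = 149.

149 chords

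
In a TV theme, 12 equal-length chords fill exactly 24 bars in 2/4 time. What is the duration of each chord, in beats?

4 beats

24 bars × 2 beats/bar = 48 beats total.
48 beats ÷ 12 chords = 4 beats per chord.
(That is a whole note.)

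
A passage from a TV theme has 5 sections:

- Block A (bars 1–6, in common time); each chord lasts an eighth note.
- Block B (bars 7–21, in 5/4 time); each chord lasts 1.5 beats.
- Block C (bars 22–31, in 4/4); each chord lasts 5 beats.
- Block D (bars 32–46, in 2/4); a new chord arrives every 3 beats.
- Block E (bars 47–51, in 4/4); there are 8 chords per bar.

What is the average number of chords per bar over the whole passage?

52/17 chords per bar

A: 6 × 4 = 24 beats ÷ 0.5 = 48 chords.
B: 15 × 5 = 75 beats ÷ 1.5 = 50 chords.
C: 10 × 4 = 40 beats ÷ 5 = 8 chords.
D: 15 × 2 = 30 beats ÷ 3 = 10 chords.
E: 5 × 4 = 20 beats ÷ 0.5 = 40 chords.
Overall: 156 chords over 51 bars → 156/51 = 52/17 chords per bar.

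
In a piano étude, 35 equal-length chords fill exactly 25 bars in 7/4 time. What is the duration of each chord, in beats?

25 bars × 7 beats/bar = 175 beats total.
175 beats ÷ 35 chords = 5 beats per chord.

5 beats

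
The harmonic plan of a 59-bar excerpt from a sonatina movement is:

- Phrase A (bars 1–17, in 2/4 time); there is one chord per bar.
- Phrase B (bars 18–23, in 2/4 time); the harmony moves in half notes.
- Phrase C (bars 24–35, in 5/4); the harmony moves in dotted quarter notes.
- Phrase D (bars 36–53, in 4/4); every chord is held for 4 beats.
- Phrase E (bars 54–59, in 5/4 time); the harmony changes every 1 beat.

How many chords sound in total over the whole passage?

A has 34 beats and chords last 2 each, so 17 chords.
B has 12 beats and chords last 2 each, so 6 chords.
C has 60 beats and chords last 1.5 each, so 40 chords.
D has 72 beats and chords last 4 each, so 18 chords.
E has 30 beats and chords last 1 each, so 30 chords.
Total: 17 + 6 + 40 + 18 + 30 = 111.

111 chords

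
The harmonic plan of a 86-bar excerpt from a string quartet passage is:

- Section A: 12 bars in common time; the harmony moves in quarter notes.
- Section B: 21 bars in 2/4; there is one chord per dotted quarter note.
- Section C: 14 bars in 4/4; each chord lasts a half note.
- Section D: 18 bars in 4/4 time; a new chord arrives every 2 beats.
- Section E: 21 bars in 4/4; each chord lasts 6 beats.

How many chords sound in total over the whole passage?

A: 12·4 = 48 beats, 48/1 = 48 chords.
B: 21·2 = 42 beats, 42/1.5 = 28 chords.
C: 14·4 = 56 beats, 56/2 = 28 chords.
D: 18·4 = 72 beats, 72/2 = 36 chords.
E: 21·4 = 84 beats, 84/6 = 14 chords.
Total: 48 + 28 + 28 + 36 + 14 = 154.

154 chords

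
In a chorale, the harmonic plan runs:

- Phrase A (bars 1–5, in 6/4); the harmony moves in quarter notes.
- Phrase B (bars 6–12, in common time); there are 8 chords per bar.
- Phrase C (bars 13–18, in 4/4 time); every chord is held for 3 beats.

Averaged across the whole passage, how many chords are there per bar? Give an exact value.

A: 5 × 6 = 30 beats ÷ 1 = 30 chords.
B: 7 × 4 = 28 beats ÷ 0.5 = 56 chords.
C: 6 × 4 = 24 beats ÷ 3 = 8 chords.
Overall: 94 chords over 18 bars → 94/18 = 47/9 chords per bar.

47/9 chords per bar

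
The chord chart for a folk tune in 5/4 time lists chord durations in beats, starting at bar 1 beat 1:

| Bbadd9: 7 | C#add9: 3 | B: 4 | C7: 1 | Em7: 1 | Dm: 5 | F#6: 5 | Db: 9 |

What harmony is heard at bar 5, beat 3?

Beat 3 of bar 5 is beat (5−1)×5 + 3 = 23 overall.
Running totals: Bbadd9 ends at 7, C#add9 ends at 10, B ends at 14, C7 ends at 15, Em7 ends at 16, Dm ends at 21, F#6 ends at 26.
Beat 23 falls within F#6.

F#6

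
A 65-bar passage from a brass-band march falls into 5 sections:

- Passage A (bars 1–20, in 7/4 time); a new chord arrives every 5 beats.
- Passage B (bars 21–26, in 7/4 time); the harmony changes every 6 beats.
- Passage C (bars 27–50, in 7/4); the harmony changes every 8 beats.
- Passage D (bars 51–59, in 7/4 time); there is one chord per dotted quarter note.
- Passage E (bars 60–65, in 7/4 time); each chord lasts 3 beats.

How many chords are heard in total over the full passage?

A: 20 bars × 7 beats = 140 beats; 5 beats/chord → 28 chords.
B: 6 bars × 7 beats = 42 beats; 6 beats/chord → 7 chords.
C: 24 bars × 7 beats = 168 beats; 8 beats/chord → 21 chords.
D: 9 bars × 7 beats = 63 beats; 1.5 beats/chord → 42 chords.
E: 6 bars × 7 beats = 42 beats; 3 beats/chord → 14 chords.
Total: 28 + 7 + 21 + 42 + 14 = 112.

112 chords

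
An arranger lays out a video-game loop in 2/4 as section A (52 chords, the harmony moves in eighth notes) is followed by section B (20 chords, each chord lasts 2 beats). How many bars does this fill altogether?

A: 52 × 0.5 = 26 beats = 13 bars.
B: 20 × 2 = 40 beats = 20 bars.
Total: 13 + 20 = 33 bars.

33 bars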